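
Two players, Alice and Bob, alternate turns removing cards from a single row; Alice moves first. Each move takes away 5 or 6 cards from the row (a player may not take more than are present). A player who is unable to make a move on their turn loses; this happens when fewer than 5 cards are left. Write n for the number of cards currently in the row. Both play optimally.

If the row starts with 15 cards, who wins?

Positions with no move are L. A position that does have a move is losing for the player to move precisely when every available move leads to a winning position for the opponent. Fill in the labels:
n=0: no move → L
n=1: no move → L
n=2: no move → L
n=3: no move → L
n=4: no move → L
n=5: →0(L), so W
n=6: →1(L), so W
n=7: →2(L), so W
n=8: →3(L), so W
n=9: →4(L), so W
n=10: →4(L), so W
n=11: →6(W), 5(W) — all W, so L
n=12: →7(W), 6(W) — all W, so L
n=13: →8(W), 7(W) — all W, so L
n=14: →9(W), 8(W) — all W, so L
n=15: →10(W), 9(W) — all W, so L
Every move from 15 reaches a W position, so the mover loses.

Bob wins.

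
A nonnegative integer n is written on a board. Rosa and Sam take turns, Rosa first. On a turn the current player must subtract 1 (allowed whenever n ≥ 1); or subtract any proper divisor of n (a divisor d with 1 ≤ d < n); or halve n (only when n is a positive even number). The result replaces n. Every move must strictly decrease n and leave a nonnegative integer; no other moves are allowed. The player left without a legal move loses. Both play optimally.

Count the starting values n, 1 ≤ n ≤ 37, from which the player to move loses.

18

Positions with no move are L. A position that does have a move is losing for the player to move precisely when every available move leads to a winning position for the opponent. Fill in the labels:
n=0: no move → L
n=1: can move to 0, which is L ⇒ W
n=2: the only move is to 1(W), a W ⇒ L
n=3: can move to 2, which is L ⇒ W
n=4: can move to 2, which is L ⇒ W
n=5: the only move is to 4(W), a W ⇒ L
n=6: can move to 5, which is L ⇒ W
n=7: the only move is to 6(W), a W ⇒ L
n=8: can move to 7, which is L ⇒ W
n=9: moves to 6(W), 8(W); every one is W ⇒ L
n=10: can move to 5, which is L ⇒ W
n=11: the only move is to 10(W), a W ⇒ L
n=12: can move to 9, which is L ⇒ W
n=13: the only move is to 12(W), a W ⇒ L
n=14: can move to 7, which is L ⇒ W
n=15: moves to 10(W), 12(W), 14(W); every one is W ⇒ L
n=16: can move to 15, which is L ⇒ W
n=17: the only move is to 16(W), a W ⇒ L
n=18: can move to 9, which is L ⇒ W
n=19: the only move is to 18(W), a W ⇒ L
n=20: can move to 15, which is L ⇒ W
n=21: moves to 14(W), 18(W), 20(W); every one is W ⇒ L
n=22: can move to 11, which is L ⇒ W
n=23: the only move is to 22(W), a W ⇒ L
n=24: can move to 21, which is L ⇒ W
n=25: moves to 20(W), 24(W); every one is W ⇒ L
n=26: can move to 13, which is L ⇒ W
n=27: moves to 18(W), 24(W), 26(W); every one is W ⇒ L
n=28: can move to 21, which is L ⇒ W
n=29: the only move is to 28(W), a W ⇒ L
n=30: can move to 15, which is L ⇒ W
n=31: the only move is to 30(W), a W ⇒ L
n=32: can move to 31, which is L ⇒ W
n=33: moves to 22(W), 30(W), 32(W); every one is W ⇒ L
n=34: can move to 17, which is L ⇒ W
n=35: moves to 28(W), 30(W), 34(W); every one is W ⇒ L
n=36: can move to 27, which is L ⇒ W
n=37: the only move is to 36(W), a W ⇒ L
L entries with 1 ≤ n ≤ 37 (n=0 is outside the asked range and is not counted): n = 2, 5, 7, 9, 11, 13, 15, 17, 19, 21, 23, 25, 27, 29, 31, 33, 35, 37; that makes 18.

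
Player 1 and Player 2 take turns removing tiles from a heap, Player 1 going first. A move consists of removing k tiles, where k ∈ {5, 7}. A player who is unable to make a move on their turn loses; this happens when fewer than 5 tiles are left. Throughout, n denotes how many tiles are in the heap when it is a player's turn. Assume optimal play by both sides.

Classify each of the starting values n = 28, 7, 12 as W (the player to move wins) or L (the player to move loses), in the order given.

Work bottom-up. With no move the player to move loses. Otherwise the position is W if at least one move leads to an L position for the opponent, and L if every move leads to a W.
n=0: no move → L
n=1: no move → L
n=2: no move → L
n=3: no move → L
n=4: no move → L
n=5: reaches L-position 0 → W
n=6: reaches L-position 1 → W
n=7: reaches L-position 2 → W
n=8: reaches L-position 3 → W
n=9: reaches L-position 4 → W
n=10: reaches L-position 3 → W
n=11: reaches L-position 4 → W
n=12: only reaches 7(W), 5(W), all W → L
n=13: only reaches 8(W), 6(W), all W → L
n=14: only reaches 9(W), 7(W), all W → L
n=15: only reaches 10(W), 8(W), all W → L
n=16: only reaches 11(W), 9(W), all W → L
n=17: reaches L-position 12 → W
n=18: reaches L-position 13 → W
n=19: reaches L-position 14 → W
n=20: reaches L-position 15 → W
n=21: reaches L-position 16 → W
n=22: reaches L-position 15 → W
n=23: reaches L-position 16 → W
n=24: only reaches 19(W), 17(W), all W → L
n=25: only reaches 20(W), 18(W), all W → L
n=26: only reaches 21(W), 19(W), all W → L
n=27: only reaches 22(W), 20(W), all W → L
n=28: only reaches 23(W), 21(W), all W → L

28: L, 7: W, 12: L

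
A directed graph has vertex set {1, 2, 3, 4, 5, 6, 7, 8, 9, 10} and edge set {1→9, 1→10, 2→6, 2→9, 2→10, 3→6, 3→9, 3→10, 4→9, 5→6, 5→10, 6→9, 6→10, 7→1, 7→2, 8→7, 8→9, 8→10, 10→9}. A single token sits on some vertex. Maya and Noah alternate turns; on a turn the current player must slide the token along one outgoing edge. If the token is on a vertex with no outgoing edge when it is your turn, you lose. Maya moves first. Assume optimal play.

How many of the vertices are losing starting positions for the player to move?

3

Classify positions by backward induction: terminal positions (no move available) are L. From any other position, the mover wins iff some move reaches an L.
Every edge goes from a vertex to one that appears earlier in the order 9, 10, 6, 2, 3, 4, 5, 1, 7, 8, so processing vertices in that order labels each vertex after all of its successors.
9: no outgoing edge → L
10: reaches L-position 9 → W
6: reaches L-position 9 → W
2: reaches L-position 9 → W
3: reaches L-position 9 → W
4: reaches L-position 9 → W
5: only reaches 6(W), 10(W), all W → L
1: reaches L-position 9 → W
7: only reaches 1(W), 2(W), all W → L
8: reaches L-position 7 → W
The L vertices are 5, 7, 9; that is 3 in all.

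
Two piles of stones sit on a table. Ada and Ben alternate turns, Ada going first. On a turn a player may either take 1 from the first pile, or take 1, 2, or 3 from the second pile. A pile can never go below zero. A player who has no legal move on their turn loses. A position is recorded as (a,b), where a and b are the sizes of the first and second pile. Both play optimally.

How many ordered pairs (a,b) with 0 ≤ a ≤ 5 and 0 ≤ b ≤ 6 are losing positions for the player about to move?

12

Positions with no move are L. A position that does have a move is losing for the player to move precisely when every available move leads to a winning position for the opponent. Fill in the labels:
Every move lowers a or b (never raises either), so fill the grid row by row in increasing a, and left to right within a row: each cell's successors are then already labelled.
      b=0  b=1  b=2  b=3  b=4  b=5  b=6
a=0:    L    W    W    W    L    W    W
a=1:    W    L    W    W    W    L    W
a=2:    L    W    W    W    L    W    W
a=3:    W    L    W    W    W    L    W
a=4:    L    W    W    W    L    W    W
a=5:    W    L    W    W    W    L    W
Cells with no legal move (terminal, hence L): (0,0).
The remaining L cells, each justified by listing all of its moves:
(0,4): only reaches (0,3)(W), (0,2)(W), (0,1)(W), all W → L
(1,1): only reaches (0,1)(W), (1,0)(W), all W → L
(1,5): only reaches (0,5)(W), (1,4)(W), (1,3)(W), (1,2)(W), all W → L
(2,0): only reaches (1,0)(W), which is W → L
(2,4): only reaches (1,4)(W), (2,3)(W), (2,2)(W), (2,1)(W), all W → L
(3,1): only reaches (2,1)(W), (3,0)(W), all W → L
(3,5): only reaches (2,5)(W), (3,4)(W), (3,3)(W), (3,2)(W), all W → L
(4,0): only reaches (3,0)(W), which is W → L
(4,4): only reaches (3,4)(W), (4,3)(W), (4,2)(W), (4,1)(W), all W → L
(5,1): only reaches (4,1)(W), (5,0)(W), all W → L
(5,5): only reaches (4,5)(W), (5,4)(W), (5,3)(W), (5,2)(W), all W → L
Every other cell has at least one move into one of the L cells above, so it is W.
L cells per row: a=0: 2, a=1: 2, a=2: 2, a=3: 2, a=4: 2, a=5: 2; total 12.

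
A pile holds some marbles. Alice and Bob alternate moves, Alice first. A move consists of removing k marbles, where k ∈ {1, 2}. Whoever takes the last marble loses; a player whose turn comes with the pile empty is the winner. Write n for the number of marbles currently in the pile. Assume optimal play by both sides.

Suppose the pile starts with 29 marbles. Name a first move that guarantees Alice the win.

Classify positions by backward induction: terminal positions (no move available) are W. From any other position, the mover wins iff some move reaches an L.
n=0: no move; the opponent has just taken the last marble and therefore loses → W
n=1: the only move is to 0(W), a W ⇒ L
n=2: can move to 1, which is L ⇒ W
n=3: can move to 1, which is L ⇒ W
n=4: moves to 3(W), 2(W); every one is W ⇒ L
n=5: can move to 4, which is L ⇒ W
n=6: can move to 4, which is L ⇒ W
n=7: moves to 6(W), 5(W); every one is W ⇒ L
n=8: can move to 7, which is L ⇒ W
n=9: can move to 7, which is L ⇒ W
n=10: moves to 9(W), 8(W); every one is W ⇒ L
n=11: can move to 10, which is L ⇒ W
n=12: can move to 10, which is L ⇒ W
n=13: moves to 12(W), 11(W); every one is W ⇒ L
n=14: can move to 13, which is L ⇒ W
n=15: can move to 13, which is L ⇒ W
n=16: moves to 15(W), 14(W); every one is W ⇒ L
n=17: can move to 16, which is L ⇒ W
n=18: can move to 16, which is L ⇒ W
n=19: moves to 18(W), 17(W); every one is W ⇒ L
n=20: can move to 19, which is L ⇒ W
n=21: can move to 19, which is L ⇒ W
n=22: moves to 21(W), 20(W); every one is W ⇒ L
n=23: can move to 22, which is L ⇒ W
n=24: can move to 22, which is L ⇒ W
n=25: moves to 24(W), 23(W); every one is W ⇒ L
n=26: can move to 25, which is L ⇒ W
n=27: can move to 25, which is L ⇒ W
n=28: moves to 27(W), 26(W); every one is W ⇒ L
n=29: can move to 28, which is L ⇒ W
From 29, the L positions reachable in one move are: 28.

Remove 1, leaving 28.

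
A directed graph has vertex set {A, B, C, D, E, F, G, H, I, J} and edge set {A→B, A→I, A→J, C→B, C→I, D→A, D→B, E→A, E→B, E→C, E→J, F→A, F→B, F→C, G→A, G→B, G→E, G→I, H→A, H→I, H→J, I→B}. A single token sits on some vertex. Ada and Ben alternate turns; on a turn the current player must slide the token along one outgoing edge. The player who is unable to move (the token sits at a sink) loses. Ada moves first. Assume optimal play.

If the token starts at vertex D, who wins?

Ada wins.

Compute win/loss labels from the base case upward. A position with no move is L. Any other position is W if it can reach an L in one move, else L.
Every edge goes from a vertex to one that appears earlier in the order B, J, I, A, C, E, G, F, D, H, so processing vertices in that order labels each vertex after all of its successors.
B: no outgoing edge → L
J: no outgoing edge → L
I: can move to B, which is L ⇒ W
A: can move to J, which is L ⇒ W
C: can move to B, which is L ⇒ W
E: can move to J, which is L ⇒ W
G: can move to B, which is L ⇒ W
F: can move to B, which is L ⇒ W
D: can move to B, which is L ⇒ W
H: can move to J, which is L ⇒ W
From D Ada can move to B, reaching an L position.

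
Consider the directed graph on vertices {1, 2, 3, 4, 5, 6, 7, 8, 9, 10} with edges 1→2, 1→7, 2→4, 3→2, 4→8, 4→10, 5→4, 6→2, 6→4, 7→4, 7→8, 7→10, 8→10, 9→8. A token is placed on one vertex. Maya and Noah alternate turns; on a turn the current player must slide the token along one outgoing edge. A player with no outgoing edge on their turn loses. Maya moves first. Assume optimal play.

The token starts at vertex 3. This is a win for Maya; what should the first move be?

Classify positions by backward induction: terminal positions (no move available) are L. From any other position, the mover wins iff some move reaches an L.
Every edge goes from a vertex to one that appears earlier in the order 10, 8, 4, 7, 5, 2, 1, 6, 3, 9, so processing vertices in that order labels each vertex after all of its successors.
10: no outgoing edge → L
8: W (go to 10, an L position)
4: W (go to 10, an L position)
7: W (go to 10, an L position)
5: L (sole option 4(W) is W)
2: L (sole option 4(W) is W)
1: W (go to 2, an L position)
6: W (go to 2, an L position)
3: W (go to 2, an L position)
9: L (sole option 8(W) is W)
From 3, the L positions reachable in one move are: 2.

Move to 2.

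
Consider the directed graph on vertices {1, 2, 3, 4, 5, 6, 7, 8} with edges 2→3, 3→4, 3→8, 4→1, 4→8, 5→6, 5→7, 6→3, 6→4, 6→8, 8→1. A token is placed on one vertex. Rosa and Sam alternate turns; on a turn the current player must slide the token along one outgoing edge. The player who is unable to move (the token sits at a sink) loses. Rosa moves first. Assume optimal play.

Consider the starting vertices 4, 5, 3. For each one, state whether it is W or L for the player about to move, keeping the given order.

4: W, 5: W, 3: L

Positions with no move are L. A position that does have a move is losing for the player to move precisely when every available move leads to a winning position for the opponent. Fill in the labels:
Every edge goes from a vertex to one that appears earlier in the order 7, 1, 8, 4, 3, 6, 5, 2, so processing vertices in that order labels each vertex after all of its successors.
7: no outgoing edge → L
1: no outgoing edge → L
8: W (go to 1, an L position)
4: W (go to 1, an L position)
3: L (options 4(W), 8(W) are all W)
6: W (go to 3, an L position)
5: W (go to 7, an L position)
2: W (go to 3, an L position)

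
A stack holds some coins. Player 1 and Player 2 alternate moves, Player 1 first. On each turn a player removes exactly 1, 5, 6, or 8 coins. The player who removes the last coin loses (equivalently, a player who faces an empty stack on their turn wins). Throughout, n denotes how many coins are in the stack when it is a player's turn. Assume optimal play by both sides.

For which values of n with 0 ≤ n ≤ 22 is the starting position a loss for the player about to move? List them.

1, 3, 5, 12, 14, 16

Build the W/L table. Terminal = W. A non-terminal position is W if it has a move to some L; otherwise it is L.
n=0: no move; the opponent has just taken the last coin and therefore loses → W
n=1: L (sole option 0(W) is W)
n=2: W (go to 1, an L position)
n=3: L (sole option 2(W) is W)
n=4: W (go to 3, an L position)
n=5: L (options 4(W), 0(W) are all W)
n=6: W (go to 5, an L position)
n=7: W (go to 1, an L position)
n=8: W (go to 3, an L position)
n=9: W (go to 3, an L position)
n=10: W (go to 5, an L position)
n=11: W (go to 5, an L position)
n=12: L (options 11(W), 7(W), 6(W), 4(W) are all W)
n=13: W (go to 12, an L position)
n=14: L (options 13(W), 9(W), 8(W), 6(W) are all W)
n=15: W (go to 14, an L position)
n=16: L (options 15(W), 11(W), 10(W), 8(W) are all W)
n=17: W (go to 16, an L position)
n=18: W (go to 12, an L position)
n=19: W (go to 14, an L position)
n=20: W (go to 14, an L position)
n=21: W (go to 16, an L position)
n=22: W (go to 16, an L position)
The losing starting values of n are exactly the entries labelled L in this table (6 of them).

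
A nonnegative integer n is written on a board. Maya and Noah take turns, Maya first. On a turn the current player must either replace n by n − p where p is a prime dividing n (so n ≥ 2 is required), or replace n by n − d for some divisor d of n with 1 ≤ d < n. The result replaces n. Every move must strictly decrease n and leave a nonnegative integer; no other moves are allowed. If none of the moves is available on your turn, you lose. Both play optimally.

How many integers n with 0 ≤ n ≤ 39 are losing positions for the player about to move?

Compute win/loss labels from the base case upward. A position with no move is L. Any other position is W if it can reach an L in one move, else L.
n=0: no move → L
n=1: no move → L
n=2: can move to 0, which is L ⇒ W
n=3: can move to 0, which is L ⇒ W
n=4: moves to 2(W), 3(W); every one is W ⇒ L
n=5: can move to 0, which is L ⇒ W
n=6: can move to 4, which is L ⇒ W
n=7: can move to 0, which is L ⇒ W
n=8: can move to 4, which is L ⇒ W
n=9: moves to 6(W), 8(W); every one is W ⇒ L
n=10: can move to 9, which is L ⇒ W
n=11: can move to 0, which is L ⇒ W
n=12: can move to 9, which is L ⇒ W
n=13: can move to 0, which is L ⇒ W
n=14: moves to 7(W), 12(W), 13(W); every one is W ⇒ L
n=15: can move to 14, which is L ⇒ W
n=16: can move to 14, which is L ⇒ W
n=17: can move to 0, which is L ⇒ W
n=18: can move to 9, which is L ⇒ W
n=19: can move to 0, which is L ⇒ W
n=20: moves to 10(W), 15(W), 16(W), 18(W), 19(W); every one is W ⇒ L
n=21: can move to 14, which is L ⇒ W
n=22: can move to 20, which is L ⇒ W
n=23: can move to 0, which is L ⇒ W
n=24: can move to 20, which is L ⇒ W
n=25: can move to 20, which is L ⇒ W
n=26: moves to 13(W), 24(W), 25(W); every one is W ⇒ L
n=27: can move to 26, which is L ⇒ W
n=28: can move to 14, which is L ⇒ W
n=29: can move to 0, which is L ⇒ W
n=30: can move to 20, which is L ⇒ W
n=31: can move to 0, which is L ⇒ W
n=32: moves to 16(W), 24(W), 28(W), 30(W), 31(W); every one is W ⇒ L
n=33: can move to 32, which is L ⇒ W
n=34: can move to 32, which is L ⇒ W
n=35: moves to 28(W), 30(W), 34(W); every one is W ⇒ L
n=36: can move to 32, which is L ⇒ W
n=37: can move to 0, which is L ⇒ W
n=38: moves to 19(W), 36(W), 37(W); every one is W ⇒ L
n=39: can move to 26, which is L ⇒ W
L entries with 0 ≤ n ≤ 39: n = 0, 1, 4, 9, 14, 20, 26, 32, 35, 38; that makes 10.

10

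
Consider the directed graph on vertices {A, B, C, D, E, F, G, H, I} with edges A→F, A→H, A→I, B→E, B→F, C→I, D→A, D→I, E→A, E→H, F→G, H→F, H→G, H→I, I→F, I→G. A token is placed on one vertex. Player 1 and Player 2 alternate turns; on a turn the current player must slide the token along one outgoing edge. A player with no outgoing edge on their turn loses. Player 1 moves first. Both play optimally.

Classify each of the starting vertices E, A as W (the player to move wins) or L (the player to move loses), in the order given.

Positions with no move are L. A position that does have a move is losing for the player to move precisely when every available move leads to a winning position for the opponent. Fill in the labels:
Every edge goes from a vertex to one that appears earlier in the order G, F, I, C, H, A, E, B, D, so processing vertices in that order labels each vertex after all of its successors.
G: no outgoing edge → L
F: reaches L-position G → W
I: reaches L-position G → W
C: only reaches I(W), which is W → L
H: reaches L-position G → W
A: only reaches H(W), I(W), F(W), all W → L
E: reaches L-position A → W
B: only reaches E(W), F(W), all W → L
D: reaches L-position A → W

E: W, A: L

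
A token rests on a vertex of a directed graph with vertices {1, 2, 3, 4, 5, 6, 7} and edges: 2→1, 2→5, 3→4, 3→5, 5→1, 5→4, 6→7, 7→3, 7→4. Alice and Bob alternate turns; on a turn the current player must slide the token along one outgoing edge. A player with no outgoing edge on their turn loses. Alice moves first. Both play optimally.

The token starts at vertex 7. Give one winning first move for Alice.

Move to 4.

Label each position W (a win for the player to move) or L (a loss). A position with no legal move is L; any other position is W exactly when some move reaches an L, and L when every move reaches a W.
Every edge goes from a vertex to one that appears earlier in the order 1, 4, 5, 2, 3, 7, 6, so processing vertices in that order labels each vertex after all of its successors.
1: no outgoing edge → L
4: no outgoing edge → L
5: can move to 4, which is L ⇒ W
2: can move to 1, which is L ⇒ W
3: can move to 4, which is L ⇒ W
7: can move to 4, which is L ⇒ W
6: the only move is to 7(W), a W ⇒ L
From 7, the L positions reachable in one move are: 4.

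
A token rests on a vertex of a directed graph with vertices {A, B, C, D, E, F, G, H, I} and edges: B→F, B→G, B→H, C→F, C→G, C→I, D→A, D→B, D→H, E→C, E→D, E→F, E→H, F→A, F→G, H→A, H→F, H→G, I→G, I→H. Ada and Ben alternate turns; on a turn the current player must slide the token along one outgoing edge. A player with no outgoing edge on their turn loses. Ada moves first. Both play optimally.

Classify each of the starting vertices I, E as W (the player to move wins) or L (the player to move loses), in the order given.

I: W, E: L

Positions with no move are L. A position that does have a move is losing for the player to move precisely when every available move leads to a winning position for the opponent. Fill in the labels:
Every edge goes from a vertex to one that appears earlier in the order A, G, F, H, B, D, I, C, E, so processing vertices in that order labels each vertex after all of its successors.
A: no outgoing edge → L
G: no outgoing edge → L
F: W (go to G, an L position)
H: W (go to G, an L position)
B: W (go to G, an L position)
D: W (go to A, an L position)
I: W (go to G, an L position)
C: W (go to G, an L position)
E: L (options C(W), D(W), H(W), F(W) are all W)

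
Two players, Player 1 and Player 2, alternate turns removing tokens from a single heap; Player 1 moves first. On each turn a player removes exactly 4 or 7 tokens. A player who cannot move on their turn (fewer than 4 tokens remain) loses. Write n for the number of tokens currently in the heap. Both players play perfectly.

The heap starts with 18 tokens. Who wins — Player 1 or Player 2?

Work bottom-up. With no move the player to move loses. Otherwise the position is W if at least one move leads to an L position for the opponent, and L if every move leads to a W.
n=0: no move → L
n=1: no move → L
n=2: no move → L
n=3: no move → L
n=4: →0(L), so W
n=5: →1(L), so W
n=6: →2(L), so W
n=7: →3(L), so W
n=8: →1(L), so W
n=9: →2(L), so W
n=10: →3(L), so W
n=11: →7(W), 4(W) — all W, so L
n=12: →8(W), 5(W) — all W, so L
n=13: →9(W), 6(W) — all W, so L
n=14: →10(W), 7(W) — all W, so L
n=15: →11(L), so W
n=16: →12(L), so W
n=17: →13(L), so W
n=18: →14(L), so W
From 18 Player 1 can remove 4, leaving 14, reaching an L position.

Player 1 wins.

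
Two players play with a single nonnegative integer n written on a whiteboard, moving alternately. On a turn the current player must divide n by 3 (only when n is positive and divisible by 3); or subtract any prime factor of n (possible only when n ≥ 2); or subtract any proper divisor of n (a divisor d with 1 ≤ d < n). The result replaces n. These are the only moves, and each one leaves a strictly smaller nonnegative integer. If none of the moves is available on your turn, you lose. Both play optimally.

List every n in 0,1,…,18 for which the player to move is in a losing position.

0, 1, 4, 9, 14

Work bottom-up. With no move the player to move loses. Otherwise the position is W if at least one move leads to an L position for the opponent, and L if every move leads to a W.
n=0: no move → L
n=1: no move → L
n=2: reaches L-position 0 → W
n=3: reaches L-position 0 → W
n=4: only reaches 2(W), 3(W), all W → L
n=5: reaches L-position 0 → W
n=6: reaches L-position 4 → W
n=7: reaches L-position 0 → W
n=8: reaches L-position 4 → W
n=9: only reaches 3(W), 6(W), 8(W), all W → L
n=10: reaches L-position 9 → W
n=11: reaches L-position 0 → W
n=12: reaches L-position 4 → W
n=13: reaches L-position 0 → W
n=14: only reaches 7(W), 12(W), 13(W), all W → L
n=15: reaches L-position 14 → W
n=16: reaches L-position 14 → W
n=17: reaches L-position 0 → W
n=18: reaches L-position 9 → W
Reading off the rows marked L gives the requested list; there are 5 such values of n.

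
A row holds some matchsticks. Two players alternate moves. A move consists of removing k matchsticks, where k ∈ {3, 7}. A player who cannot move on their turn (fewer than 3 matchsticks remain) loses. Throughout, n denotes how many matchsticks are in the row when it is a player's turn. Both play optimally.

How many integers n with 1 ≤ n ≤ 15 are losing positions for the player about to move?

6

Work bottom-up. With no move the player to move loses. Otherwise the position is W if at least one move leads to an L position for the opponent, and L if every move leads to a W.
n=0: no move → L
n=1: no move → L
n=2: no move → L
n=3: W (go to 0, an L position)
n=4: W (go to 1, an L position)
n=5: W (go to 2, an L position)
n=6: L (sole option 3(W) is W)
n=7: W (go to 0, an L position)
n=8: W (go to 1, an L position)
n=9: W (go to 6, an L position)
n=10: L (options 7(W), 3(W) are all W)
n=11: L (options 8(W), 4(W) are all W)
n=12: L (options 9(W), 5(W) are all W)
n=13: W (go to 10, an L position)
n=14: W (go to 11, an L position)
n=15: W (go to 12, an L position)
L entries with 1 ≤ n ≤ 15 (n=0 is outside the asked range and is not counted): n = 1, 2, 6, 10, 11, 12; that makes 6.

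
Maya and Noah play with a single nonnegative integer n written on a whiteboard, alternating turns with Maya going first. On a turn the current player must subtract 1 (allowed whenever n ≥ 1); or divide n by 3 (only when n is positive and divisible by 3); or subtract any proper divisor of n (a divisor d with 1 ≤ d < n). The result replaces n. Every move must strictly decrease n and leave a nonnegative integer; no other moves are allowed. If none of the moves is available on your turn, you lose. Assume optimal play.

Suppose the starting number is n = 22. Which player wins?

Label each position W (a win for the player to move) or L (a loss). A position with no legal move is L; any other position is W exactly when some move reaches an L, and L when every move reaches a W.
n=0: no move → L
n=1: reaches L-position 0 → W
n=2: only reaches 1(W), which is W → L
n=3: reaches L-position 2 → W
n=4: reaches L-position 2 → W
n=5: only reaches 4(W), which is W → L
n=6: reaches L-position 2 → W
n=7: only reaches 6(W), which is W → L
n=8: reaches L-position 7 → W
n=9: only reaches 3(W), 6(W), 8(W), all W → L
n=10: reaches L-position 5 → W
n=11: only reaches 10(W), which is W → L
n=12: reaches L-position 9 → W
n=13: only reaches 12(W), which is W → L
n=14: reaches L-position 7 → W
n=15: reaches L-position 5 → W
n=16: only reaches 8(W), 12(W), 14(W), 15(W), all W → L
n=17: reaches L-position 16 → W
n=18: reaches L-position 9 → W
n=19: only reaches 18(W), which is W → L
n=20: reaches L-position 16 → W
n=21: reaches L-position 7 → W
n=22: reaches L-position 11 → W
The starting position 22 is W: Maya should move to 11, handing over an L position.

Maya wins.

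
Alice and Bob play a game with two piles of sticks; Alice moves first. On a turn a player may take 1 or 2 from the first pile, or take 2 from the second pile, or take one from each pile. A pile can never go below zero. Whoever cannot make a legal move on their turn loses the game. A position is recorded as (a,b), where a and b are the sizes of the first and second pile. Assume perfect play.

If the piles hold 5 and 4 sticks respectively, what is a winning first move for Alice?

Move to (3,4).

Build the W/L table. Terminal = L. A non-terminal position is W if it has a move to some L; otherwise it is L.
No move ever increases a pile, so every position that can arise here has a ≤ 5 and b ≤ 4; it is enough to label the cells with 0 ≤ a ≤ 5 and 0 ≤ b ≤ 4.
Every move lowers a or b (never raises either), so fill the grid row by row in increasing a, and left to right within a row: each cell's successors are then already labelled.
      b=0  b=1  b=2  b=3  b=4
a=0:    L    L    W    W    L
a=1:    W    W    W    L    W
a=2:    W    W    L    W    W
a=3:    L    L    W    W    L
a=4:    W    W    W    L    W
a=5:    W    W    L    W    W
Cells with no legal move (terminal, hence L): (0,0), (0,1).
The remaining L cells, each justified by listing all of its moves:
(0,4): L (sole option (0,2)(W) is W)
(1,3): L (options (0,3)(W), (1,1)(W), (0,2)(W) are all W)
(2,2): L (options (1,2)(W), (0,2)(W), (2,0)(W), (1,1)(W) are all W)
(3,0): L (options (2,0)(W), (1,0)(W) are all W)
(3,1): L (options (2,1)(W), (1,1)(W), (2,0)(W) are all W)
(3,4): L (options (2,4)(W), (1,4)(W), (3,2)(W), (2,3)(W) are all W)
(4,3): L (options (3,3)(W), (2,3)(W), (4,1)(W), (3,2)(W) are all W)
(5,2): L (options (4,2)(W), (3,2)(W), (5,0)(W), (4,1)(W) are all W)
Every other cell has at least one move into one of the L cells above, so it is W.
From (5,4), the L positions reachable in one move are: (3,4), (5,2), (4,3). Any move reaching one of these is winning.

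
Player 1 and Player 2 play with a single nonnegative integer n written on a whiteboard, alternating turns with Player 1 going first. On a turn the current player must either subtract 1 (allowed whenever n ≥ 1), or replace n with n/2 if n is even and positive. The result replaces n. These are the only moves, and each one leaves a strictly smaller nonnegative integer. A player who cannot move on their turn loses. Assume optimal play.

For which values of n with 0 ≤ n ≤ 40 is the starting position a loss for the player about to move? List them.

0, 2, 5, 7, 9, 11, 13, 15, 17, 19, 21, 23, 25, 27, 29, 31, 33, 35, 37, 39

Build the W/L table. Terminal = L. A non-terminal position is W if it has a move to some L; otherwise it is L.
n=0: no move → L
n=1: can move to 0, which is L ⇒ W
n=2: the only move is to 1(W), a W ⇒ L
n=3: can move to 2, which is L ⇒ W
n=4: can move to 2, which is L ⇒ W
n=5: the only move is to 4(W), a W ⇒ L
n=6: can move to 5, which is L ⇒ W
n=7: the only move is to 6(W), a W ⇒ L
n=8: can move to 7, which is L ⇒ W
n=9: the only move is to 8(W), a W ⇒ L
n=10: can move to 5, which is L ⇒ W
n=11: the only move is to 10(W), a W ⇒ L
n=12: can move to 11, which is L ⇒ W
n=13: the only move is to 12(W), a W ⇒ L
n=14: can move to 7, which is L ⇒ W
n=15: the only move is to 14(W), a W ⇒ L
n=16: can move to 15, which is L ⇒ W
n=17: the only move is to 16(W), a W ⇒ L
n=18: can move to 9, which is L ⇒ W
n=19: the only move is to 18(W), a W ⇒ L
n=20: can move to 19, which is L ⇒ W
n=21: the only move is to 20(W), a W ⇒ L
n=22: can move to 11, which is L ⇒ W
n=23: the only move is to 22(W), a W ⇒ L
n=24: can move to 23, which is L ⇒ W
n=25: the only move is to 24(W), a W ⇒ L
n=26: can move to 13, which is L ⇒ W
n=27: the only move is to 26(W), a W ⇒ L
n=28: can move to 27, which is L ⇒ W
n=29: the only move is to 28(W), a W ⇒ L
n=30: can move to 15, which is L ⇒ W
n=31: the only move is to 30(W), a W ⇒ L
n=32: can move to 31, which is L ⇒ W
n=33: the only move is to 32(W), a W ⇒ L
n=34: can move to 17, which is L ⇒ W
n=35: the only move is to 34(W), a W ⇒ L
n=36: can move to 35, which is L ⇒ W
n=37: the only move is to 36(W), a W ⇒ L
n=38: can move to 19, which is L ⇒ W
n=39: the only move is to 38(W), a W ⇒ L
n=40: can move to 39, which is L ⇒ W
The losing starting values of n are exactly the entries labelled L in this table (20 of them).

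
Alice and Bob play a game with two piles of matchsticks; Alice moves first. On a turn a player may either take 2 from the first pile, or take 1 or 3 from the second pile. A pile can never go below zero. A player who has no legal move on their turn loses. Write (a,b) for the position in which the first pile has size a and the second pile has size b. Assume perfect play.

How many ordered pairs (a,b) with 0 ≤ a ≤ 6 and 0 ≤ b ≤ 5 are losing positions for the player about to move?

21

Label each position W (a win for the player to move) or L (a loss). A position with no legal move is L; any other position is W exactly when some move reaches an L, and L when every move reaches a W.
Every move lowers a or b (never raises either), so fill the grid row by row in increasing a, and left to right within a row: each cell's successors are then already labelled.
      b=0  b=1  b=2  b=3  b=4  b=5
a=0:    L    W    L    W    L    W
a=1:    L    W    L    W    L    W
a=2:    W    L    W    L    W    L
a=3:    W    L    W    L    W    L
a=4:    L    W    L    W    L    W
a=5:    L    W    L    W    L    W
a=6:    W    L    W    L    W    L
Cells with no legal move (terminal, hence L): (0,0), (1,0).
The remaining L cells, each justified by listing all of its moves:
(0,2): L (sole option (0,1)(W) is W)
(0,4): L (options (0,3)(W), (0,1)(W) are all W)
(1,2): L (sole option (1,1)(W) is W)
(1,4): L (options (1,3)(W), (1,1)(W) are all W)
(2,1): L (options (0,1)(W), (2,0)(W) are all W)
(2,3): L (options (0,3)(W), (2,2)(W), (2,0)(W) are all W)
(2,5): L (options (0,5)(W), (2,4)(W), (2,2)(W) are all W)
(3,1): L (options (1,1)(W), (3,0)(W) are all W)
(3,3): L (options (1,3)(W), (3,2)(W), (3,0)(W) are all W)
(3,5): L (options (1,5)(W), (3,4)(W), (3,2)(W) are all W)
(4,0): L (sole option (2,0)(W) is W)
(4,2): L (options (2,2)(W), (4,1)(W) are all W)
(4,4): L (options (2,4)(W), (4,3)(W), (4,1)(W) are all W)
(5,0): L (sole option (3,0)(W) is W)
(5,2): L (options (3,2)(W), (5,1)(W) are all W)
(5,4): L (options (3,4)(W), (5,3)(W), (5,1)(W) are all W)
(6,1): L (options (4,1)(W), (6,0)(W) are all W)
(6,3): L (options (4,3)(W), (6,2)(W), (6,0)(W) are all W)
(6,5): L (options (4,5)(W), (6,4)(W), (6,2)(W) are all W)
Every other cell has at least one move into one of the L cells above, so it is W.
L cells per row: a=0: 3, a=1: 3, a=2: 3, a=3: 3, a=4: 3, a=5: 3, a=6: 3; total 21.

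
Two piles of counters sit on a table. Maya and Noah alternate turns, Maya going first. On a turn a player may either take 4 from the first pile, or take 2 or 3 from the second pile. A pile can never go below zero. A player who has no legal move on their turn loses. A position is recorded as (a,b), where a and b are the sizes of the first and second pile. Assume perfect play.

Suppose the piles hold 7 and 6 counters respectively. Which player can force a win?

Maya wins.

Positions with no move are L. A position that does have a move is losing for the player to move precisely when every available move leads to a winning position for the opponent. Fill in the labels:
No move ever increases a pile, so every position that can arise here has a ≤ 7 and b ≤ 6; it is enough to label the cells with 0 ≤ a ≤ 7 and 0 ≤ b ≤ 6.
Every move lowers a or b (never raises either), so fill the grid row by row in increasing a, and left to right within a row: each cell's successors are then already labelled.
      b=0  b=1  b=2  b=3  b=4  b=5  b=6
a=0:    L    L    W    W    W    L    L
a=1:    L    L    W    W    W    L    L
a=2:    L    L    W    W    W    L    L
a=3:    L    L    W    W    W    L    L
a=4:    W    W    L    L    W    W    W
a=5:    W    W    L    L    W    W    W
a=6:    W    W    L    L    W    W    W
a=7:    W    W    L    L    W    W    W
Cells with no legal move (terminal, hence L): (0,0), (0,1), (1,0), (1,1), (2,0), (2,1), (3,0), (3,1).
The remaining L cells, each justified by listing all of its moves:
(0,5): →(0,3)(W), (0,2)(W) — all W, so L
(0,6): →(0,4)(W), (0,3)(W) — all W, so L
(1,5): →(1,3)(W), (1,2)(W) — all W, so L
(1,6): →(1,4)(W), (1,3)(W) — all W, so L
(2,5): →(2,3)(W), (2,2)(W) — all W, so L
(2,6): →(2,4)(W), (2,3)(W) — all W, so L
(3,5): →(3,3)(W), (3,2)(W) — all W, so L
(3,6): →(3,4)(W), (3,3)(W) — all W, so L
(4,2): →(0,2)(W), (4,0)(W) — all W, so L
(4,3): →(0,3)(W), (4,1)(W), (4,0)(W) — all W, so L
(5,2): →(1,2)(W), (5,0)(W) — all W, so L
(5,3): →(1,3)(W), (5,1)(W), (5,0)(W) — all W, so L
(6,2): →(2,2)(W), (6,0)(W) — all W, so L
(6,3): →(2,3)(W), (6,1)(W), (6,0)(W) — all W, so L
(7,2): →(3,2)(W), (7,0)(W) — all W, so L
(7,3): →(3,3)(W), (7,1)(W), (7,0)(W) — all W, so L
Every other cell has at least one move into one of the L cells above, so it is W.
The starting position (7,6) is W: Maya should move to (3,6), handing over an L position.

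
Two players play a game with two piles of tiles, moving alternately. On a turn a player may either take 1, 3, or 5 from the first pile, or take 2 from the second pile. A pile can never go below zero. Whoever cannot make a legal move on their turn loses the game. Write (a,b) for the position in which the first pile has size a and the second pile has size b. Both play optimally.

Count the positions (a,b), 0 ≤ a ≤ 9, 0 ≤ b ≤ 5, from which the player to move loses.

30

Use the standard recursion: the mover loses at a terminal position; elsewhere, the mover wins exactly when some move hands the opponent an L position.
Every move lowers a or b (never raises either), so fill the grid row by row in increasing a, and left to right within a row: each cell's successors are then already labelled.
      b=0  b=1  b=2  b=3  b=4  b=5
a=0:    L    L    W    W    L    L
a=1:    W    W    L    L    W    W
a=2:    L    L    W    W    L    L
a=3:    W    W    L    L    W    W
a=4:    L    L    W    W    L    L
a=5:    W    W    L    L    W    W
a=6:    L    L    W    W    L    L
a=7:    W    W    L    L    W    W
a=8:    L    L    W    W    L    L
a=9:    W    W    L    L    W    W
Cells with no legal move (terminal, hence L): (0,0), (0,1).
The remaining L cells, each justified by listing all of its moves:
(0,4): the only move is to (0,2)(W), a W ⇒ L
(0,5): the only move is to (0,3)(W), a W ⇒ L
(1,2): moves to (0,2)(W), (1,0)(W); every one is W ⇒ L
(1,3): moves to (0,3)(W), (1,1)(W); every one is W ⇒ L
(2,0): the only move is to (1,0)(W), a W ⇒ L
(2,1): the only move is to (1,1)(W), a W ⇒ L
(2,4): moves to (1,4)(W), (2,2)(W); every one is W ⇒ L
(2,5): moves to (1,5)(W), (2,3)(W); every one is W ⇒ L
(3,2): moves to (2,2)(W), (0,2)(W), (3,0)(W); every one is W ⇒ L
(3,3): moves to (2,3)(W), (0,3)(W), (3,1)(W); every one is W ⇒ L
(4,0): moves to (3,0)(W), (1,0)(W); every one is W ⇒ L
(4,1): moves to (3,1)(W), (1,1)(W); every one is W ⇒ L
(4,4): moves to (3,4)(W), (1,4)(W), (4,2)(W); every one is W ⇒ L
(4,5): moves to (3,5)(W), (1,5)(W), (4,3)(W); every one is W ⇒ L
(5,2): moves to (4,2)(W), (2,2)(W), (0,2)(W), (5,0)(W); every one is W ⇒ L
(5,3): moves to (4,3)(W), (2,3)(W), (0,3)(W), (5,1)(W); every one is W ⇒ L
(6,0): moves to (5,0)(W), (3,0)(W), (1,0)(W); every one is W ⇒ L
(6,1): moves to (5,1)(W), (3,1)(W), (1,1)(W); every one is W ⇒ L
(6,4): moves to (5,4)(W), (3,4)(W), (1,4)(W), (6,2)(W); every one is W ⇒ L
(6,5): moves to (5,5)(W), (3,5)(W), (1,5)(W), (6,3)(W); every one is W ⇒ L
(7,2): moves to (6,2)(W), (4,2)(W), (2,2)(W), (7,0)(W); every one is W ⇒ L
(7,3): moves to (6,3)(W), (4,3)(W), (2,3)(W), (7,1)(W); every one is W ⇒ L
(8,0): moves to (7,0)(W), (5,0)(W), (3,0)(W); every one is W ⇒ L
(8,1): moves to (7,1)(W), (5,1)(W), (3,1)(W); every one is W ⇒ L
(8,4): moves to (7,4)(W), (5,4)(W), (3,4)(W), (8,2)(W); every one is W ⇒ L
(8,5): moves to (7,5)(W), (5,5)(W), (3,5)(W), (8,3)(W); every one is W ⇒ L
(9,2): moves to (8,2)(W), (6,2)(W), (4,2)(W), (9,0)(W); every one is W ⇒ L
(9,3): moves to (8,3)(W), (6,3)(W), (4,3)(W), (9,1)(W); every one is W ⇒ L
Every other cell has at least one move into one of the L cells above, so it is W.
L cells per row: a=0: 4, a=1: 2, a=2: 4, a=3: 2, a=4: 4, a=5: 2, a=6: 4, a=7: 2, a=8: 4, a=9: 2; total 30.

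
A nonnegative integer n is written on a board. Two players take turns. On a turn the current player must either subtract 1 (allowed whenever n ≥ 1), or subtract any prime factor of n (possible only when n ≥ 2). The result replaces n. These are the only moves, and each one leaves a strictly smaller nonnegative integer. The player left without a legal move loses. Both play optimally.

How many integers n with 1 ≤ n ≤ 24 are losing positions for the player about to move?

Build the W/L table. Terminal = L. A non-terminal position is W if it has a move to some L; otherwise it is L.
n=0: no move → L
n=1: reaches L-position 0 → W
n=2: reaches L-position 0 → W
n=3: reaches L-position 0 → W
n=4: only reaches 2(W), 3(W), all W → L
n=5: reaches L-position 0 → W
n=6: reaches L-position 4 → W
n=7: reaches L-position 0 → W
n=8: only reaches 6(W), 7(W), all W → L
n=9: reaches L-position 8 → W
n=10: reaches L-position 8 → W
n=11: reaches L-position 0 → W
n=12: only reaches 9(W), 10(W), 11(W), all W → L
n=13: reaches L-position 0 → W
n=14: reaches L-position 12 → W
n=15: reaches L-position 12 → W
n=16: only reaches 14(W), 15(W), all W → L
n=17: reaches L-position 0 → W
n=18: reaches L-position 16 → W
n=19: reaches L-position 0 → W
n=20: only reaches 15(W), 18(W), 19(W), all W → L
n=21: reaches L-position 20 → W
n=22: reaches L-position 20 → W
n=23: reaches L-position 0 → W
n=24: only reaches 21(W), 22(W), 23(W), all W → L
L entries with 1 ≤ n ≤ 24 (n=0 is outside the asked range and is not counted): n = 4, 8, 12, 16, 20, 24; that makes 6.

6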